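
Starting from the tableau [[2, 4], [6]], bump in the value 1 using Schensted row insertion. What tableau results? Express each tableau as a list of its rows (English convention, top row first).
In row 1, 1 replaces 2 (the leftmost entry greater than 1); 2 is bumped to row 2. In row 2, 2 replaces 6 (the leftmost entry greater than 2); 6 is bumped to row 3. 6 starts a new row 3. The new tableau is [[1, 4], [2], [6]].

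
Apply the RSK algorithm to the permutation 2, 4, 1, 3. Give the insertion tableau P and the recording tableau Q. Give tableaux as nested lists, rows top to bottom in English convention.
P = [[1, 3], [2, 4]], Q = [[1, 2], [3, 4]]

Insert each entry of the permutation into P by Schensted row insertion, recording in Q the position of each new cell.

After inserting 2: P = [[2]].
After inserting 4: P = [[2, 4]].
After inserting 1: P = [[1, 4], [2]].
After inserting 3: P = [[1, 3], [2, 4]].

So P = [[1, 3], [2, 4]], Q = [[1, 2], [3, 4]].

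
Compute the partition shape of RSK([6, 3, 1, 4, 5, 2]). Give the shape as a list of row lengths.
[3, 2, 1]

Row-insert each entry into an empty tableau.

After inserting 6: P = [[6]].
After inserting 3: P = [[3], [6]].
After inserting 1: P = [[1], [3], [6]].
After inserting 4: P = [[1, 4], [3], [6]].
After inserting 5: P = [[1, 4, 5], [3], [6]].
After inserting 2: P = [[1, 2, 5], [3, 4], [6]].

The final insertion tableau P = [[1, 2, 5], [3, 4], [6]] has shape [3, 2, 1].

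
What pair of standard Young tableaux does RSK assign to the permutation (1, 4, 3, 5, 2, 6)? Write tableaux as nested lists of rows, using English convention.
Insert each entry of the permutation into P by Schensted row insertion, recording in Q the position of each new cell.

Insert 1: appended to row 1. P = [[1]].
Insert 4: appended to row 1. P = [[1, 4]].
Insert 3: 3 bumps 4 from row 1; 4 starts row 2. P = [[1, 3], [4]].
Insert 5: appended to row 1. P = [[1, 3, 5], [4]].
Insert 2: 2 bumps 3 from row 1; 3 bumps 4 from row 2; 4 starts row 3. P = [[1, 2, 5], [3], [4]].
Insert 6: appended to row 1. P = [[1, 2, 5, 6], [3], [4]].

So P = [[1, 2, 5, 6], [3], [4]], Q = [[1, 2, 4, 6], [3], [5]].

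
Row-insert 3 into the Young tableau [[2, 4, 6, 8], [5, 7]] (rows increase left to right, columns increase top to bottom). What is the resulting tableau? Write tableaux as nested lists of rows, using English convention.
[[2, 3, 6, 8], [4, 7], [5]]

In row 1, 3 replaces 4 (the leftmost entry greater than 3); 4 is bumped to row 2. In row 2, 4 replaces 5 (the leftmost entry greater than 4); 5 is bumped to row 3. 5 starts a new row 3. The new tableau is [[2, 3, 6, 8], [4, 7], [5]].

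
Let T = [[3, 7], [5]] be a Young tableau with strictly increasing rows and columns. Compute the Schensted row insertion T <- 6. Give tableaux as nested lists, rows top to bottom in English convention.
[[3, 6], [5, 7]]

In row 1, 6 replaces 7 (the leftmost entry greater than 6); 7 is bumped to row 2. 7 is appended to row 2. The new tableau is [[3, 6], [5, 7]].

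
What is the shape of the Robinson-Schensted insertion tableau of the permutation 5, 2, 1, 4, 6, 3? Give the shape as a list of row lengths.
[3, 2, 1]

Row-insert each entry into an empty tableau.

After inserting 5: P = [[5]].
After inserting 2: P = [[2], [5]].
After inserting 1: P = [[1], [2], [5]].
After inserting 4: P = [[1, 4], [2], [5]].
After inserting 6: P = [[1, 4, 6], [2], [5]].
After inserting 3: P = [[1, 3, 6], [2, 4], [5]].

The final insertion tableau P = [[1, 3, 6], [2, 4], [5]] has shape [3, 2, 1].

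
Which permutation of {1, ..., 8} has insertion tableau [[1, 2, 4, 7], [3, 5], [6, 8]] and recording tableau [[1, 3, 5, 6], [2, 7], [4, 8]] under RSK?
6 1 3 2 5 8 7 4

Reverse the RSK construction: for i from n down to 1, find the cell of Q containing i, remove the entry at that cell from P, and reverse-bump it up through P; the value ejected from row 1 is w(i).

Step i=8: Q has 8 at row 3, column 2; remove 8 from row 3 of P and reverse-bump: 8 enters row 2 and ejects 5; 5 enters row 1 and ejects 4. So w(8) = 4. P is now [[1, 2, 5, 7], [3, 8], [6]].
Step i=7: Q has 7 at row 2, column 2; remove 8 from row 2 of P and reverse-bump: 8 enters row 1 and ejects 7. So w(7) = 7. P is now [[1, 2, 5, 8], [3], [6]].
Step i=6: Q has 6 at row 1, column 4; remove that cell from P, ejecting 8. So w(6) = 8. P is now [[1, 2, 5], [3], [6]].
Step i=5: Q has 5 at row 1, column 3; remove that cell from P, ejecting 5. So w(5) = 5. P is now [[1, 2], [3], [6]].
Step i=4: Q has 4 at row 3, column 1; remove 6 from row 3 of P and reverse-bump: 6 enters row 2 and ejects 3; 3 enters row 1 and ejects 2. So w(4) = 2. P is now [[1, 3], [6]].
Step i=3: Q has 3 at row 1, column 2; remove that cell from P, ejecting 3. So w(3) = 3. P is now [[1], [6]].
Step i=2: Q has 2 at row 2, column 1; remove 6 from row 2 of P and reverse-bump: 6 enters row 1 and ejects 1. So w(2) = 1. P is now [[6]].
Step i=1: Q has 1 at row 1, column 1; remove that cell from P, ejecting 6. So w(1) = 6. P is now [].

So w = 6 1 3 2 5 8 7 4.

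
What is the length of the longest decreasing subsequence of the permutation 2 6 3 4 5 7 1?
3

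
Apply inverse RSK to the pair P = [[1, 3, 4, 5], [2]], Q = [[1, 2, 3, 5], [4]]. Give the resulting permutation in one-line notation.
Reverse the RSK construction: for i from n down to 1, find the cell of Q containing i, remove the entry at that cell from P, and reverse-bump it up through P; the value ejected from row 1 is w(i).

Step i=5: Q has 5 at row 1, column 4; remove that cell from P, ejecting 5. So w(5) = 5. P is now [[1, 3, 4], [2]].
Step i=4: Q has 4 at row 2, column 1; remove 2 from row 2 of P and reverse-bump: 2 enters row 1 and ejects 1. So w(4) = 1. P is now [[2, 3, 4]].
Step i=3: Q has 3 at row 1, column 3; remove that cell from P, ejecting 4. So w(3) = 4. P is now [[2, 3]].
Step i=2: Q has 2 at row 1, column 2; remove that cell from P, ejecting 3. So w(2) = 3. P is now [[2]].
Step i=1: Q has 1 at row 1, column 1; remove that cell from P, ejecting 2. So w(1) = 2. P is now [].

So w = 2 3 4 1 5.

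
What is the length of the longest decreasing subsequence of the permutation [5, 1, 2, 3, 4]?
2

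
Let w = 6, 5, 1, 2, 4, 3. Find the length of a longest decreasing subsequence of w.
4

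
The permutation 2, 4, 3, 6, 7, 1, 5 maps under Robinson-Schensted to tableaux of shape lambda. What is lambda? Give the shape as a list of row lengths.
RSK row insertion gives P = [[1, 3, 5, 7], [2, 6], [4]], which has shape [4, 2, 1].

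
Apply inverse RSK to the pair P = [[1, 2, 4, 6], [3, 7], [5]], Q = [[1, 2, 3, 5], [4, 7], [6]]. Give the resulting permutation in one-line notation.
1 3 5 4 7 2 6

Reverse the RSK construction: for i from n down to 1, find the cell of Q containing i, remove the entry at that cell from P, and reverse-bump it up through P; the value ejected from row 1 is w(i).

Step i=7: Q has 7 at row 2, column 2; remove 7 from row 2 of P and reverse-bump: 7 enters row 1 and ejects 6. So w(7) = 6. P is now [[1, 2, 4, 7], [3], [5]].
Step i=6: Q has 6 at row 3, column 1; remove 5 from row 3 of P and reverse-bump: 5 enters row 2 and ejects 3; 3 enters row 1 and ejects 2. So w(6) = 2. P is now [[1, 3, 4, 7], [5]].
Step i=5: Q has 5 at row 1, column 4; remove that cell from P, ejecting 7. So w(5) = 7. P is now [[1, 3, 4], [5]].
Step i=4: Q has 4 at row 2, column 1; remove 5 from row 2 of P and reverse-bump: 5 enters row 1 and ejects 4. So w(4) = 4. P is now [[1, 3, 5]].
Step i=3: Q has 3 at row 1, column 3; remove that cell from P, ejecting 5. So w(3) = 5. P is now [[1, 3]].
Step i=2: Q has 2 at row 1, column 2; remove that cell from P, ejecting 3. So w(2) = 3. P is now [[1]].
Step i=1: Q has 1 at row 1, column 1; remove that cell from P, ejecting 1. So w(1) = 1. P is now [].

So w = 1 3 5 4 7 2 6.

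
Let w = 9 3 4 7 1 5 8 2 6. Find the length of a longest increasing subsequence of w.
4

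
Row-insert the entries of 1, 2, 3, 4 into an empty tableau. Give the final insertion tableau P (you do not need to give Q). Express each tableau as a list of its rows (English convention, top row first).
Insert 1: appended to row 1. P = [[1]].
Insert 2: appended to row 1. P = [[1, 2]].
Insert 3: appended to row 1. P = [[1, 2, 3]].
Insert 4: appended to row 1. P = [[1, 2, 3, 4]].

So P = [[1, 2, 3, 4]].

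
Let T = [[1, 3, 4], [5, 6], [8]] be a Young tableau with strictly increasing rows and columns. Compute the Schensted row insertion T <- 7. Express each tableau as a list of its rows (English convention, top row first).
7 is larger than every entry of row 1, so it is appended to row 1. The new tableau is [[1, 3, 4, 7], [5, 6], [8]].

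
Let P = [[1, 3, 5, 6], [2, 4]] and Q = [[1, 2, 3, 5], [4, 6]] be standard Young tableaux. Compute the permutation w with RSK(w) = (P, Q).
Reverse the RSK construction: for i from n down to 1, find the cell of Q containing i, remove the entry at that cell from P, and reverse-bump it up through P; the value ejected from row 1 is w(i).

Step i=6: Q has 6 at row 2, column 2; remove 4 from row 2 of P and reverse-bump: 4 enters row 1 and ejects 3. So w(6) = 3. P is now [[1, 4, 5, 6], [2]].
Step i=5: Q has 5 at row 1, column 4; remove that cell from P, ejecting 6. So w(5) = 6. P is now [[1, 4, 5], [2]].
Step i=4: Q has 4 at row 2, column 1; remove 2 from row 2 of P and reverse-bump: 2 enters row 1 and ejects 1. So w(4) = 1. P is now [[2, 4, 5]].
Step i=3: Q has 3 at row 1, column 3; remove that cell from P, ejecting 5. So w(3) = 5. P is now [[2, 4]].
Step i=2: Q has 2 at row 1, column 2; remove that cell from P, ejecting 4. So w(2) = 4. P is now [[2]].
Step i=1: Q has 1 at row 1, column 1; remove that cell from P, ejecting 2. So w(1) = 2. P is now [].

So w = 2 4 5 1 6 3.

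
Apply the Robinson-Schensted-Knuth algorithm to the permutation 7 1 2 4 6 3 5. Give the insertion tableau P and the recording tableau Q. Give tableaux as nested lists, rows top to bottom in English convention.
P = [[1, 2, 3, 5], [4, 6], [7]], Q = [[1, 3, 4, 5], [2, 7], [6]]

Insert each entry of the permutation into P by Schensted row insertion, recording in Q the position of each new cell.

Insert 7: appended to row 1. P = [[7]], Q = [[1]].
Insert 1: 1 bumps 7 from row 1; 7 starts row 2. P = [[1], [7]], Q = [[1], [2]].
Insert 2: appended to row 1. P = [[1, 2], [7]], Q = [[1, 3], [2]].
Insert 4: appended to row 1. P = [[1, 2, 4], [7]], Q = [[1, 3, 4], [2]].
Insert 6: appended to row 1. P = [[1, 2, 4, 6], [7]], Q = [[1, 3, 4, 5], [2]].
Insert 3: 3 bumps 4 from row 1; 4 bumps 7 from row 2; 7 starts row 3. P = [[1, 2, 3, 6], [4], [7]], Q = [[1, 3, 4, 5], [2], [6]].
Insert 5: 5 bumps 6 from row 1; 6 appends to row 2. P = [[1, 2, 3, 5], [4, 6], [7]], Q = [[1, 3, 4, 5], [2, 7], [6]].

So P = [[1, 2, 3, 5], [4, 6], [7]], Q = [[1, 3, 4, 5], [2, 7], [6]].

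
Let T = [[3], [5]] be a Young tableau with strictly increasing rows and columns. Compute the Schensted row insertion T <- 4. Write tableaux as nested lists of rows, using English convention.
[[3, 4], [5]]

4 is larger than every entry of row 1, so it is appended to row 1. The new tableau is [[3, 4], [5]].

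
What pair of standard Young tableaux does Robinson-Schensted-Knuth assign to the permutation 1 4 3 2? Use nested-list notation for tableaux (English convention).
P = [[1, 2], [3], [4]], Q = [[1, 2], [3], [4]]

Insert each entry of the permutation into P by Schensted row insertion, recording in Q the position of each new cell.

After inserting 1: P = [[1]].
After inserting 4: P = [[1, 4]].
After inserting 3: P = [[1, 3], [4]].
After inserting 2: P = [[1, 2], [3], [4]].

So P = [[1, 2], [3], [4]], Q = [[1, 2], [3], [4]].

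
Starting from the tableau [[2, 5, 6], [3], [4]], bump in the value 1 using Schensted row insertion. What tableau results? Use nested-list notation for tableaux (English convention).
In row 1, 1 replaces 2 (the leftmost entry greater than 1); 2 is bumped to row 2. In row 2, 2 replaces 3 (the leftmost entry greater than 2); 3 is bumped to row 3. In row 3, 3 replaces 4 (the leftmost entry greater than 3); 4 is bumped to row 4. 4 starts a new row 4. The new tableau is [[1, 5, 6], [2], [3], [4]].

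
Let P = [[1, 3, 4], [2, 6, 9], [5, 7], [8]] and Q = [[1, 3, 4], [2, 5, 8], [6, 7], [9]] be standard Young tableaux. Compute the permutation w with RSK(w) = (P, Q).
5 2 8 9 7 1 3 6 4

Reverse the RSK construction: for i from n down to 1, find the cell of Q containing i, remove the entry at that cell from P, and reverse-bump it up through P; the value ejected from row 1 is w(i).

Step i=9: Q has 9 at row 4, column 1; remove 8 from row 4 of P and reverse-bump: 8 enters row 3 and ejects 7; 7 enters row 2 and ejects 6; 6 enters row 1 and ejects 4. So w(9) = 4. P is now [[1, 3, 6], [2, 7, 9], [5, 8]].
Step i=8: Q has 8 at row 2, column 3; remove 9 from row 2 of P and reverse-bump: 9 enters row 1 and ejects 6. So w(8) = 6. P is now [[1, 3, 9], [2, 7], [5, 8]].
Step i=7: Q has 7 at row 3, column 2; remove 8 from row 3 of P and reverse-bump: 8 enters row 2 and ejects 7; 7 enters row 1 and ejects 3. So w(7) = 3. P is now [[1, 7, 9], [2, 8], [5]].
Step i=6: Q has 6 at row 3, column 1; remove 5 from row 3 of P and reverse-bump: 5 enters row 2 and ejects 2; 2 enters row 1 and ejects 1. So w(6) = 1. P is now [[2, 7, 9], [5, 8]].
Step i=5: Q has 5 at row 2, column 2; remove 8 from row 2 of P and reverse-bump: 8 enters row 1 and ejects 7. So w(5) = 7. P is now [[2, 8, 9], [5]].
Step i=4: Q has 4 at row 1, column 3; remove that cell from P, ejecting 9. So w(4) = 9. P is now [[2, 8], [5]].
Step i=3: Q has 3 at row 1, column 2; remove that cell from P, ejecting 8. So w(3) = 8. P is now [[2], [5]].
Step i=2: Q has 2 at row 2, column 1; remove 5 from row 2 of P and reverse-bump: 5 enters row 1 and ejects 2. So w(2) = 2. P is now [[5]].
Step i=1: Q has 1 at row 1, column 1; remove that cell from P, ejecting 5. So w(1) = 5. P is now [].

So w = 5 2 8 9 7 1 3 6 4.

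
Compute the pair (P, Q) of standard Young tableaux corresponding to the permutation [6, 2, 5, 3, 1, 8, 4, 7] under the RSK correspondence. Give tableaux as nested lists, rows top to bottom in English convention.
Insert each entry of the permutation into P by Schensted row insertion, recording in Q the position of each new cell.

Insert 6: appended to row 1. P = [[6]].
Insert 2: 2 bumps 6 from row 1; 6 starts row 2. P = [[2], [6]].
Insert 5: appended to row 1. P = [[2, 5], [6]].
Insert 3: 3 bumps 5 from row 1; 5 bumps 6 from row 2; 6 starts row 3. P = [[2, 3], [5], [6]].
Insert 1: 1 bumps 2 from row 1; 2 bumps 5 from row 2; 5 bumps 6 from row 3; 6 starts row 4. P = [[1, 3], [2], [5], [6]].
Insert 8: appended to row 1. P = [[1, 3, 8], [2], [5], [6]].
Insert 4: 4 bumps 8 from row 1; 8 appends to row 2. P = [[1, 3, 4], [2, 8], [5], [6]].
Insert 7: appended to row 1. P = [[1, 3, 4, 7], [2, 8], [5], [6]].

So P = [[1, 3, 4, 7], [2, 8], [5], [6]], Q = [[1, 3, 6, 8], [2, 7], [4], [5]].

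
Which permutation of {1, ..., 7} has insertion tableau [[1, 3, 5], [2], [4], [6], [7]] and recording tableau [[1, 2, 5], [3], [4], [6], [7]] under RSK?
2 7 6 4 5 3 1

Reverse RSK: for i = n, n-1, ..., 1, locate i in Q, remove the corresponding corner cell from P, and reverse-bump its entry up through P; the value ejected from row 1 is w(i).

So w = 2 7 6 4 5 3 1.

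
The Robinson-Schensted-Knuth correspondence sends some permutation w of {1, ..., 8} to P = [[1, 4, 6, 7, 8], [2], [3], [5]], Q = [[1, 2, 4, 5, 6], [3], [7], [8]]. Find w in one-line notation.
3 5 4 6 7 8 2 1

Reverse the RSK construction: for i from n down to 1, find the cell of Q containing i, remove the entry at that cell from P, and reverse-bump it up through P; the value ejected from row 1 is w(i).

Step i=8: Q has 8 at row 4, column 1; remove 5 from row 4 of P and reverse-bump: 5 enters row 3 and ejects 3; 3 enters row 2 and ejects 2; 2 enters row 1 and ejects 1. So w(8) = 1. P is now [[2, 4, 6, 7, 8], [3], [5]].
Step i=7: Q has 7 at row 3, column 1; remove 5 from row 3 of P and reverse-bump: 5 enters row 2 and ejects 3; 3 enters row 1 and ejects 2. So w(7) = 2. P is now [[3, 4, 6, 7, 8], [5]].
Step i=6: Q has 6 at row 1, column 5; remove that cell from P, ejecting 8. So w(6) = 8. P is now [[3, 4, 6, 7], [5]].
Step i=5: Q has 5 at row 1, column 4; remove that cell from P, ejecting 7. So w(5) = 7. P is now [[3, 4, 6], [5]].
Step i=4: Q has 4 at row 1, column 3; remove that cell from P, ejecting 6. So w(4) = 6. P is now [[3, 4], [5]].
Step i=3: Q has 3 at row 2, column 1; remove 5 from row 2 of P and reverse-bump: 5 enters row 1 and ejects 4. So w(3) = 4. P is now [[3, 5]].
Step i=2: Q has 2 at row 1, column 2; remove that cell from P, ejecting 5. So w(2) = 5. P is now [[3]].
Step i=1: Q has 1 at row 1, column 1; remove that cell from P, ejecting 3. So w(1) = 3. P is now [].

So w = 3 5 4 6 7 8 2 1.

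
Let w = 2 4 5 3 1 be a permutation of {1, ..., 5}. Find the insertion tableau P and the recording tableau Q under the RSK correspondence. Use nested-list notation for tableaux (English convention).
P = [[1, 3, 5], [2], [4]], Q = [[1, 2, 3], [4], [5]]

Insert each entry of the permutation into P by Schensted row insertion, recording in Q the position of each new cell.

Insert 2: appended to row 1. P = [[2]], Q = [[1]].
Insert 4: appended to row 1. P = [[2, 4]], Q = [[1, 2]].
Insert 5: appended to row 1. P = [[2, 4, 5]], Q = [[1, 2, 3]].
Insert 3: 3 bumps 4 from row 1; 4 starts row 2. P = [[2, 3, 5], [4]], Q = [[1, 2, 3], [4]].
Insert 1: 1 bumps 2 from row 1; 2 bumps 4 from row 2; 4 starts row 3. P = [[1, 3, 5], [2], [4]], Q = [[1, 2, 3], [4], [5]].

So P = [[1, 3, 5], [2], [4]], Q = [[1, 2, 3], [4], [5]].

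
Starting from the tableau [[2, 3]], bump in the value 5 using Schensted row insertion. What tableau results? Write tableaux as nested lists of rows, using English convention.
5 is larger than every entry of row 1, so it is appended to row 1. The new tableau is [[2, 3, 5]].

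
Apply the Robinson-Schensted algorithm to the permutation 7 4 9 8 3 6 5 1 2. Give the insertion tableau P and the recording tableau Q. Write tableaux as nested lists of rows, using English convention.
P = [[1, 2], [3, 5], [4, 6], [7, 8], [9]], Q = [[1, 3], [2, 4], [5, 6], [7, 9], [8]]

Insert each entry of the permutation into P by Schensted row insertion, recording in Q the position of each new cell.

Insert 7: appended to row 1. P = [[7]].
Insert 4: 4 bumps 7 from row 1; 7 starts row 2. P = [[4], [7]].
Insert 9: appended to row 1. P = [[4, 9], [7]].
Insert 8: 8 bumps 9 from row 1; 9 appends to row 2. P = [[4, 8], [7, 9]].
Insert 3: 3 bumps 4 from row 1; 4 bumps 7 from row 2; 7 starts row 3. P = [[3, 8], [4, 9], [7]].
Insert 6: 6 bumps 8 from row 1; 8 bumps 9 from row 2; 9 appends to row 3. P = [[3, 6], [4, 8], [7, 9]].
Insert 5: 5 bumps 6 from row 1; 6 bumps 8 from row 2; 8 bumps 9 from row 3; 9 starts row 4. P = [[3, 5], [4, 6], [7, 8], [9]].
Insert 1: 1 bumps 3 from row 1; 3 bumps 4 from row 2; 4 bumps 7 from row 3; 7 bumps 9 from row 4; 9 starts row 5. P = [[1, 5], [3, 6], [4, 8], [7], [9]].
Insert 2: 2 bumps 5 from row 1; 5 bumps 6 from row 2; 6 bumps 8 from row 3; 8 appends to row 4. P = [[1, 2], [3, 5], [4, 6], [7, 8], [9]].

So P = [[1, 2], [3, 5], [4, 6], [7, 8], [9]], Q = [[1, 3], [2, 4], [5, 6], [7, 9], [8]].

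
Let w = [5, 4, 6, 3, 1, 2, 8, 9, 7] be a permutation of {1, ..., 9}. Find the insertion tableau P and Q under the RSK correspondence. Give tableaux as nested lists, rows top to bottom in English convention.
Insert each entry of the permutation into P by Schensted row insertion, recording in Q the position of each new cell.

Insert 5: appended to row 1. P = [[5]].
Insert 4: 4 bumps 5 from row 1; 5 starts row 2. P = [[4], [5]].
Insert 6: appended to row 1. P = [[4, 6], [5]].
Insert 3: 3 bumps 4 from row 1; 4 bumps 5 from row 2; 5 starts row 3. P = [[3, 6], [4], [5]].
Insert 1: 1 bumps 3 from row 1; 3 bumps 4 from row 2; 4 bumps 5 from row 3; 5 starts row 4. P = [[1, 6], [3], [4], [5]].
Insert 2: 2 bumps 6 from row 1; 6 appends to row 2. P = [[1, 2], [3, 6], [4], [5]].
Insert 8: appended to row 1. P = [[1, 2, 8], [3, 6], [4], [5]].
Insert 9: appended to row 1. P = [[1, 2, 8, 9], [3, 6], [4], [5]].
Insert 7: 7 bumps 8 from row 1; 8 appends to row 2. P = [[1, 2, 7, 9], [3, 6, 8], [4], [5]].

So P = [[1, 2, 7, 9], [3, 6, 8], [4], [5]], Q = [[1, 3, 7, 8], [2, 6, 9], [4], [5]].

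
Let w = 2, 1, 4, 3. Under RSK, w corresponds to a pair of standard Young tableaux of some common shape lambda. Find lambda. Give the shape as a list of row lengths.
Row-insert each entry into an empty tableau.

After inserting 2: P = [[2]].
After inserting 1: P = [[1], [2]].
After inserting 4: P = [[1, 4], [2]].
After inserting 3: P = [[1, 3], [2, 4]].

The final insertion tableau P = [[1, 3], [2, 4]] has shape [2, 2].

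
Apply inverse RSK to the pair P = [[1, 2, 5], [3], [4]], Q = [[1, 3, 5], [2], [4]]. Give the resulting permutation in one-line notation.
4 1 3 2 5

Reverse the RSK construction: for i from n down to 1, find the cell of Q containing i, remove the entry at that cell from P, and reverse-bump it up through P; the value ejected from row 1 is w(i).

Step i=5: Q has 5 at row 1, column 3; remove that cell from P, ejecting 5. So w(5) = 5. P is now [[1, 2], [3], [4]].
Step i=4: Q has 4 at row 3, column 1; remove 4 from row 3 of P and reverse-bump: 4 enters row 2 and ejects 3; 3 enters row 1 and ejects 2. So w(4) = 2. P is now [[1, 3], [4]].
Step i=3: Q has 3 at row 1, column 2; remove that cell from P, ejecting 3. So w(3) = 3. P is now [[1], [4]].
Step i=2: Q has 2 at row 2, column 1; remove 4 from row 2 of P and reverse-bump: 4 enters row 1 and ejects 1. So w(2) = 1. P is now [[4]].
Step i=1: Q has 1 at row 1, column 1; remove that cell from P, ejecting 4. So w(1) = 4. P is now [].

So w = 4 1 3 2 5.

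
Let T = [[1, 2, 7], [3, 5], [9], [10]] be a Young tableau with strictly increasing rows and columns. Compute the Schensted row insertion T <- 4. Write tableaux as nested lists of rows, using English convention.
[[1, 2, 4], [3, 5, 7], [9], [10]]

In row 1, 4 replaces 7 (the leftmost entry greater than 4); 7 is bumped to row 2. 7 is appended to row 2. The new tableau is [[1, 2, 4], [3, 5, 7], [9], [10]].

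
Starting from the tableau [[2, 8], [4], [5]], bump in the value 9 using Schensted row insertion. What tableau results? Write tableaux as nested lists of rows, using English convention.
[[2, 8, 9], [4], [5]]

9 is larger than every entry of row 1, so it is appended to row 1. The new tableau is [[2, 8, 9], [4], [5]].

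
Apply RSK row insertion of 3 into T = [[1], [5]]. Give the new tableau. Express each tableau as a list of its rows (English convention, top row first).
[[1, 3], [5]]

3 is larger than every entry of row 1, so it is appended to row 1. The new tableau is [[1, 3], [5]].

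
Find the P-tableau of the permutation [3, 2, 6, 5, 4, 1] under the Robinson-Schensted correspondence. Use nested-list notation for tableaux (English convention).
P = [[1, 4], [2, 5], [3], [6]]

Insert 3: appended to row 1. P = [[3]].
Insert 2: 2 bumps 3 from row 1; 3 starts row 2. P = [[2], [3]].
Insert 6: appended to row 1. P = [[2, 6], [3]].
Insert 5: 5 bumps 6 from row 1; 6 appends to row 2. P = [[2, 5], [3, 6]].
Insert 4: 4 bumps 5 from row 1; 5 bumps 6 from row 2; 6 starts row 3. P = [[2, 4], [3, 5], [6]].
Insert 1: 1 bumps 2 from row 1; 2 bumps 3 from row 2; 3 bumps 6 from row 3; 6 starts row 4. P = [[1, 4], [2, 5], [3], [6]].

So P = [[1, 4], [2, 5], [3], [6]].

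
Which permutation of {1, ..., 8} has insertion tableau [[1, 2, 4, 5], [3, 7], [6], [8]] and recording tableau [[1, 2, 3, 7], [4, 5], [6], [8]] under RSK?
1 6 8 3 7 4 5 2

Reverse RSK: for i = n, n-1, ..., 1, locate i in Q, remove the corresponding corner cell from P, and reverse-bump its entry up through P; the value ejected from row 1 is w(i).

So w = 1 6 8 3 7 4 5 2.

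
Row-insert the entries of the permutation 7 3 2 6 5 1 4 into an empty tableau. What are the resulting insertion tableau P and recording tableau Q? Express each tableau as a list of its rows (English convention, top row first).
Insert each entry of the permutation into P by Schensted row insertion, recording in Q the position of each new cell.

Insert 7: appended to row 1. P = [[7]], Q = [[1]].
Insert 3: 3 bumps 7 from row 1; 7 starts row 2. P = [[3], [7]], Q = [[1], [2]].
Insert 2: 2 bumps 3 from row 1; 3 bumps 7 from row 2; 7 starts row 3. P = [[2], [3], [7]], Q = [[1], [2], [3]].
Insert 6: appended to row 1. P = [[2, 6], [3], [7]], Q = [[1, 4], [2], [3]].
Insert 5: 5 bumps 6 from row 1; 6 appends to row 2. P = [[2, 5], [3, 6], [7]], Q = [[1, 4], [2, 5], [3]].
Insert 1: 1 bumps 2 from row 1; 2 bumps 3 from row 2; 3 bumps 7 from row 3; 7 starts row 4. P = [[1, 5], [2, 6], [3], [7]], Q = [[1, 4], [2, 5], [3], [6]].
Insert 4: 4 bumps 5 from row 1; 5 bumps 6 from row 2; 6 appends to row 3. P = [[1, 4], [2, 5], [3, 6], [7]], Q = [[1, 4], [2, 5], [3, 7], [6]].

So P = [[1, 4], [2, 5], [3, 6], [7]], Q = [[1, 4], [2, 5], [3, 7], [6]].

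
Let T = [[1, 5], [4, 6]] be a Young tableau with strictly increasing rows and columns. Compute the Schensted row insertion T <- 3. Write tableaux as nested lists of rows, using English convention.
In row 1, 3 replaces 5 (the leftmost entry greater than 3); 5 is bumped to row 2. In row 2, 5 replaces 6 (the leftmost entry greater than 5); 6 is bumped to row 3. 6 starts a new row 3. The new tableau is [[1, 3], [4, 5], [6]].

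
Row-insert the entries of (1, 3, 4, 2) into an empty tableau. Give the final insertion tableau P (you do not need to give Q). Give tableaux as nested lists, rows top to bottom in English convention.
P = [[1, 2, 4], [3]]

After inserting 1: P = [[1]].
After inserting 3: P = [[1, 3]].
After inserting 4: P = [[1, 3, 4]].
After inserting 2: P = [[1, 2, 4], [3]].

So P = [[1, 2, 4], [3]].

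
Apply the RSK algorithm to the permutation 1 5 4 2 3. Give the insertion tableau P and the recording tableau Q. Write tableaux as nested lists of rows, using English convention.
Insert each entry of the permutation into P by Schensted row insertion, recording in Q the position of each new cell.

After inserting 1: P = [[1]].
After inserting 5: P = [[1, 5]].
After inserting 4: P = [[1, 4], [5]].
After inserting 2: P = [[1, 2], [4], [5]].
After inserting 3: P = [[1, 2, 3], [4], [5]].

So P = [[1, 2, 3], [4], [5]], Q = [[1, 2, 5], [3], [4]].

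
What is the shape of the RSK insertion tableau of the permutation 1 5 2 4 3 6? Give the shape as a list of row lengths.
Row-insert each entry into an empty tableau.

After inserting 1: P = [[1]].
After inserting 5: P = [[1, 5]].
After inserting 2: P = [[1, 2], [5]].
After inserting 4: P = [[1, 2, 4], [5]].
After inserting 3: P = [[1, 2, 3], [4], [5]].
After inserting 6: P = [[1, 2, 3, 6], [4], [5]].

The final insertion tableau P = [[1, 2, 3, 6], [4], [5]] has shape [4, 1, 1].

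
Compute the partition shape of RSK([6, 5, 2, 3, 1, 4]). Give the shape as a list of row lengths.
[3, 1, 1, 1]

Row-insert each entry into an empty tableau.

After inserting 6: P = [[6]].
After inserting 5: P = [[5], [6]].
After inserting 2: P = [[2], [5], [6]].
After inserting 3: P = [[2, 3], [5], [6]].
After inserting 1: P = [[1, 3], [2], [5], [6]].
After inserting 4: P = [[1, 3, 4], [2], [5], [6]].

The final insertion tableau P = [[1, 3, 4], [2], [5], [6]] has shape [3, 1, 1, 1].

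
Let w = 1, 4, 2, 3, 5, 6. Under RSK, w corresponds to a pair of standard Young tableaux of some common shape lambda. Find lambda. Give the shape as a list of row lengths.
Row-insert each entry into an empty tableau.

After inserting 1: P = [[1]].
After inserting 4: P = [[1, 4]].
After inserting 2: P = [[1, 2], [4]].
After inserting 3: P = [[1, 2, 3], [4]].
After inserting 5: P = [[1, 2, 3, 5], [4]].
After inserting 6: P = [[1, 2, 3, 5, 6], [4]].

The final insertion tableau P = [[1, 2, 3, 5, 6], [4]] has shape [5, 1].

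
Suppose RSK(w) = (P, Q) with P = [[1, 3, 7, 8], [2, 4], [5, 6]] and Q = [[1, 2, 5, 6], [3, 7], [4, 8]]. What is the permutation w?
Reverse RSK: for i = n, n-1, ..., 1, locate i in Q, remove the corresponding corner cell from P, and reverse-bump its entry up through P; the value ejected from row 1 is w(i).

So w = 5 6 2 1 7 8 4 3.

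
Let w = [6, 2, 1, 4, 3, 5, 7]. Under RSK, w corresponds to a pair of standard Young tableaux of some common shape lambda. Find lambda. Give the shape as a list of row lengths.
[4, 2, 1]

Row-insert each entry into an empty tableau.

After inserting 6: P = [[6]].
After inserting 2: P = [[2], [6]].
After inserting 1: P = [[1], [2], [6]].
After inserting 4: P = [[1, 4], [2], [6]].
After inserting 3: P = [[1, 3], [2, 4], [6]].
After inserting 5: P = [[1, 3, 5], [2, 4], [6]].
After inserting 7: P = [[1, 3, 5, 7], [2, 4], [6]].

The final insertion tableau P = [[1, 3, 5, 7], [2, 4], [6]] has shape [4, 2, 1].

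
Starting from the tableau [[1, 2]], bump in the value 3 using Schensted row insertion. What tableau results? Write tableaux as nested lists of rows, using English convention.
3 is larger than every entry of row 1, so it is appended to row 1. The new tableau is [[1, 2, 3]].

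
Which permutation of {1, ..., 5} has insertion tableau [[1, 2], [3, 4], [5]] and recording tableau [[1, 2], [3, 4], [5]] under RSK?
Reverse the RSK construction: for i from n down to 1, find the cell of Q containing i, remove the entry at that cell from P, and reverse-bump it up through P; the value ejected from row 1 is w(i).

Step i=5: Q has 5 at row 3, column 1; remove 5 from row 3 of P and reverse-bump: 5 enters row 2 and ejects 4; 4 enters row 1 and ejects 2. So w(5) = 2. P is now [[1, 4], [3, 5]].
Step i=4: Q has 4 at row 2, column 2; remove 5 from row 2 of P and reverse-bump: 5 enters row 1 and ejects 4. So w(4) = 4. P is now [[1, 5], [3]].
Step i=3: Q has 3 at row 2, column 1; remove 3 from row 2 of P and reverse-bump: 3 enters row 1 and ejects 1. So w(3) = 1. P is now [[3, 5]].
Step i=2: Q has 2 at row 1, column 2; remove that cell from P, ejecting 5. So w(2) = 5. P is now [[3]].
Step i=1: Q has 1 at row 1, column 1; remove that cell from P, ejecting 3. So w(1) = 3. P is now [].

So w = 3 5 1 4 2.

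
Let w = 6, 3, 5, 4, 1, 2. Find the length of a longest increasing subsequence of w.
2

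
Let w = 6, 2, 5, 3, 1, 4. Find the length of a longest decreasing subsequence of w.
4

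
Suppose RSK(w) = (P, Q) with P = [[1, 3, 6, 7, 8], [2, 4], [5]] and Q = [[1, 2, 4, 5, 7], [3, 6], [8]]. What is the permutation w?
2 5 1 6 7 4 8 3

Reverse the RSK construction: for i from n down to 1, find the cell of Q containing i, remove the entry at that cell from P, and reverse-bump it up through P; the value ejected from row 1 is w(i).

Step i=8: Q has 8 at row 3, column 1; remove 5 from row 3 of P and reverse-bump: 5 enters row 2 and ejects 4; 4 enters row 1 and ejects 3. So w(8) = 3. P is now [[1, 4, 6, 7, 8], [2, 5]].
Step i=7: Q has 7 at row 1, column 5; remove that cell from P, ejecting 8. So w(7) = 8. P is now [[1, 4, 6, 7], [2, 5]].
Step i=6: Q has 6 at row 2, column 2; remove 5 from row 2 of P and reverse-bump: 5 enters row 1 and ejects 4. So w(6) = 4. P is now [[1, 5, 6, 7], [2]].
Step i=5: Q has 5 at row 1, column 4; remove that cell from P, ejecting 7. So w(5) = 7. P is now [[1, 5, 6], [2]].
Step i=4: Q has 4 at row 1, column 3; remove that cell from P, ejecting 6. So w(4) = 6. P is now [[1, 5], [2]].
Step i=3: Q has 3 at row 2, column 1; remove 2 from row 2 of P and reverse-bump: 2 enters row 1 and ejects 1. So w(3) = 1. P is now [[2, 5]].
Step i=2: Q has 2 at row 1, column 2; remove that cell from P, ejecting 5. So w(2) = 5. P is now [[2]].
Step i=1: Q has 1 at row 1, column 1; remove that cell from P, ejecting 2. So w(1) = 2. P is now [].

So w = 2 5 1 6 7 4 8 3.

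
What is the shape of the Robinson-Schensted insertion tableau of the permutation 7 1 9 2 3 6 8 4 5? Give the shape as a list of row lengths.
Row-insert each entry into an empty tableau.

After inserting 7: P = [[7]].
After inserting 1: P = [[1], [7]].
After inserting 9: P = [[1, 9], [7]].
After inserting 2: P = [[1, 2], [7, 9]].
After inserting 3: P = [[1, 2, 3], [7, 9]].
After inserting 6: P = [[1, 2, 3, 6], [7, 9]].
After inserting 8: P = [[1, 2, 3, 6, 8], [7, 9]].
After inserting 4: P = [[1, 2, 3, 4, 8], [6, 9], [7]].
After inserting 5: P = [[1, 2, 3, 4, 5], [6, 8], [7, 9]].

The final insertion tableau P = [[1, 2, 3, 4, 5], [6, 8], [7, 9]] has shape [5, 2, 2].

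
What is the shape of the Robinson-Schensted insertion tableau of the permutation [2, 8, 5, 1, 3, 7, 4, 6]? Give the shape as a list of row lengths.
[4, 3, 1]

Row-insert each entry into an empty tableau.

After inserting 2: P = [[2]].
After inserting 8: P = [[2, 8]].
After inserting 5: P = [[2, 5], [8]].
After inserting 1: P = [[1, 5], [2], [8]].
After inserting 3: P = [[1, 3], [2, 5], [8]].
After inserting 7: P = [[1, 3, 7], [2, 5], [8]].
After inserting 4: P = [[1, 3, 4], [2, 5, 7], [8]].
After inserting 6: P = [[1, 3, 4, 6], [2, 5, 7], [8]].

The final insertion tableau P = [[1, 3, 4, 6], [2, 5, 7], [8]] has shape [4, 3, 1].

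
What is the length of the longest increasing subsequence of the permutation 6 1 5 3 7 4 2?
3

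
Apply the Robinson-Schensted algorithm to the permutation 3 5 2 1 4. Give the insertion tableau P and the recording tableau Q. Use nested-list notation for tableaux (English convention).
P = [[1, 4], [2, 5], [3]], Q = [[1, 2], [3, 5], [4]]

Insert each entry of the permutation into P by Schensted row insertion, recording in Q the position of each new cell.

After inserting 3: P = [[3]].
After inserting 5: P = [[3, 5]].
After inserting 2: P = [[2, 5], [3]].
After inserting 1: P = [[1, 5], [2], [3]].
After inserting 4: P = [[1, 4], [2, 5], [3]].

So P = [[1, 4], [2, 5], [3]], Q = [[1, 2], [3, 5], [4]].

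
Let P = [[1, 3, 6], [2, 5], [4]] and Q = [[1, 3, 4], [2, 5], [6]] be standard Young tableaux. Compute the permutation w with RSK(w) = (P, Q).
4 2 5 6 3 1

Reverse the RSK construction: for i from n down to 1, find the cell of Q containing i, remove the entry at that cell from P, and reverse-bump it up through P; the value ejected from row 1 is w(i).

Step i=6: Q has 6 at row 3, column 1; remove 4 from row 3 of P and reverse-bump: 4 enters row 2 and ejects 2; 2 enters row 1 and ejects 1. So w(6) = 1. P is now [[2, 3, 6], [4, 5]].
Step i=5: Q has 5 at row 2, column 2; remove 5 from row 2 of P and reverse-bump: 5 enters row 1 and ejects 3. So w(5) = 3. P is now [[2, 5, 6], [4]].
Step i=4: Q has 4 at row 1, column 3; remove that cell from P, ejecting 6. So w(4) = 6. P is now [[2, 5], [4]].
Step i=3: Q has 3 at row 1, column 2; remove that cell from P, ejecting 5. So w(3) = 5. P is now [[2], [4]].
Step i=2: Q has 2 at row 2, column 1; remove 4 from row 2 of P and reverse-bump: 4 enters row 1 and ejects 2. So w(2) = 2. P is now [[4]].
Step i=1: Q has 1 at row 1, column 1; remove that cell from P, ejecting 4. So w(1) = 4. P is now [].

So w = 4 2 5 6 3 1.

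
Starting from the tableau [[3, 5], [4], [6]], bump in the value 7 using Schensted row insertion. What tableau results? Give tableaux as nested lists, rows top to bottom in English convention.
7 is larger than every entry of row 1, so it is appended to row 1. The new tableau is [[3, 5, 7], [4], [6]].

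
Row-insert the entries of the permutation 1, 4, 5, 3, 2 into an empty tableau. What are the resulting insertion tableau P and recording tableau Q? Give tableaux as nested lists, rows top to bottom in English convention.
P = [[1, 2, 5], [3], [4]], Q = [[1, 2, 3], [4], [5]]

Insert each entry of the permutation into P by Schensted row insertion, recording in Q the position of each new cell.

Insert 1: appended to row 1. P = [[1]], Q = [[1]].
Insert 4: appended to row 1. P = [[1, 4]], Q = [[1, 2]].
Insert 5: appended to row 1. P = [[1, 4, 5]], Q = [[1, 2, 3]].
Insert 3: 3 bumps 4 from row 1; 4 starts row 2. P = [[1, 3, 5], [4]], Q = [[1, 2, 3], [4]].
Insert 2: 2 bumps 3 from row 1; 3 bumps 4 from row 2; 4 starts row 3. P = [[1, 2, 5], [3], [4]], Q = [[1, 2, 3], [4], [5]].

So P = [[1, 2, 5], [3], [4]], Q = [[1, 2, 3], [4], [5]].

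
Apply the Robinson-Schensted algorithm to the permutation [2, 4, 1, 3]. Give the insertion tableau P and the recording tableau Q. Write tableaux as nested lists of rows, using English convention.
P = [[1, 3], [2, 4]], Q = [[1, 2], [3, 4]]

Insert each entry of the permutation into P by Schensted row insertion, recording in Q the position of each new cell.

Insert 2: appended to row 1. P = [[2]].
Insert 4: appended to row 1. P = [[2, 4]].
Insert 1: 1 bumps 2 from row 1; 2 starts row 2. P = [[1, 4], [2]].
Insert 3: 3 bumps 4 from row 1; 4 appends to row 2. P = [[1, 3], [2, 4]].

So P = [[1, 3], [2, 4]], Q = [[1, 2], [3, 4]].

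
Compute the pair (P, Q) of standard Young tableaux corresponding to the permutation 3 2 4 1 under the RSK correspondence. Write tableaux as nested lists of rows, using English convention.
P = [[1, 4], [2], [3]], Q = [[1, 3], [2], [4]]

Insert each entry of the permutation into P by Schensted row insertion, recording in Q the position of each new cell.

Insert 3: appended to row 1. P = [[3]].
Insert 2: 2 bumps 3 from row 1; 3 starts row 2. P = [[2], [3]].
Insert 4: appended to row 1. P = [[2, 4], [3]].
Insert 1: 1 bumps 2 from row 1; 2 bumps 3 from row 2; 3 starts row 3. P = [[1, 4], [2], [3]].

So P = [[1, 4], [2], [3]], Q = [[1, 3], [2], [4]].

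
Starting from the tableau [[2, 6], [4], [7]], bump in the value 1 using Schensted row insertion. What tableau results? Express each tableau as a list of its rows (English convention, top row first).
In row 1, 1 replaces 2 (the leftmost entry greater than 1); 2 is bumped to row 2. In row 2, 2 replaces 4 (the leftmost entry greater than 2); 4 is bumped to row 3. In row 3, 4 replaces 7 (the leftmost entry greater than 4); 7 is bumped to row 4. 7 starts a new row 4. The new tableau is [[1, 6], [2], [4], [7]].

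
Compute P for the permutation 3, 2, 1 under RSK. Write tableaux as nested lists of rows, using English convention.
Insert 3: appended to row 1. P = [[3]].
Insert 2: 2 bumps 3 from row 1; 3 starts row 2. P = [[2], [3]].
Insert 1: 1 bumps 2 from row 1; 2 bumps 3 from row 2; 3 starts row 3. P = [[1], [2], [3]].

So P = [[1], [2], [3]].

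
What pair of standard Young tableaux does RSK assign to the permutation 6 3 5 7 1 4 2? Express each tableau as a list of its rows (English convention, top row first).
P = [[1, 2, 7], [3, 4], [5], [6]], Q = [[1, 3, 4], [2, 6], [5], [7]]

Insert each entry of the permutation into P by Schensted row insertion, recording in Q the position of each new cell.

Insert 6: appended to row 1. P = [[6]].
Insert 3: 3 bumps 6 from row 1; 6 starts row 2. P = [[3], [6]].
Insert 5: appended to row 1. P = [[3, 5], [6]].
Insert 7: appended to row 1. P = [[3, 5, 7], [6]].
Insert 1: 1 bumps 3 from row 1; 3 bumps 6 from row 2; 6 starts row 3. P = [[1, 5, 7], [3], [6]].
Insert 4: 4 bumps 5 from row 1; 5 appends to row 2. P = [[1, 4, 7], [3, 5], [6]].
Insert 2: 2 bumps 4 from row 1; 4 bumps 5 from row 2; 5 bumps 6 from row 3; 6 starts row 4. P = [[1, 2, 7], [3, 4], [5], [6]].

So P = [[1, 2, 7], [3, 4], [5], [6]], Q = [[1, 3, 4], [2, 6], [5], [7]].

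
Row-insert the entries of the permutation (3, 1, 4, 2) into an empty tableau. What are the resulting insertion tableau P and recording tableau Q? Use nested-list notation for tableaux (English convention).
P = [[1, 2], [3, 4]], Q = [[1, 3], [2, 4]]

Insert each entry of the permutation into P by Schensted row insertion, recording in Q the position of each new cell.

Insert 3: appended to row 1. P = [[3]].
Insert 1: 1 bumps 3 from row 1; 3 starts row 2. P = [[1], [3]].
Insert 4: appended to row 1. P = [[1, 4], [3]].
Insert 2: 2 bumps 4 from row 1; 4 appends to row 2. P = [[1, 2], [3, 4]].

So P = [[1, 2], [3, 4]], Q = [[1, 3], [2, 4]].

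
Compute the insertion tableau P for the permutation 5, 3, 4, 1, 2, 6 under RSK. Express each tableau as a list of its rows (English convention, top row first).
P = [[1, 2, 6], [3, 4], [5]]

Insert 5: appended to row 1. P = [[5]].
Insert 3: 3 bumps 5 from row 1; 5 starts row 2. P = [[3], [5]].
Insert 4: appended to row 1. P = [[3, 4], [5]].
Insert 1: 1 bumps 3 from row 1; 3 bumps 5 from row 2; 5 starts row 3. P = [[1, 4], [3], [5]].
Insert 2: 2 bumps 4 from row 1; 4 appends to row 2. P = [[1, 2], [3, 4], [5]].
Insert 6: appended to row 1. P = [[1, 2, 6], [3, 4], [5]].

So P = [[1, 2, 6], [3, 4], [5]].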